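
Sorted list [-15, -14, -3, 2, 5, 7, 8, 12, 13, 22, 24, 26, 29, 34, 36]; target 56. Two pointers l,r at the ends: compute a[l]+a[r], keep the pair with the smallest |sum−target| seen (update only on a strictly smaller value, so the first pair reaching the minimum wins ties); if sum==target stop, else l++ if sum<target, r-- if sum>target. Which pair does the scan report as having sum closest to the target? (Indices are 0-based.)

[0,14] -15+36=21 d=35 * → l++
[1,14] -14+36=22 d=34 * → l++
[2,14] -3+36=33 d=23 * → l++
[3,14] 2+36=38 d=18 * → l++
[4,14] 5+36=41 d=15 * → l++
[5,14] 7+36=43 d=13 * → l++
[6,14] 8+36=44 d=12 * → l++
[7,14] 12+36=48 d=8 * → l++
[8,14] 13+36=49 d=7 * → l++
[9,14] 22+36=58 d=2 * → r--
[9,13] 22+34=56 d=0 * → stop

pair (22, 34) with sum 56 (|Δ|=0)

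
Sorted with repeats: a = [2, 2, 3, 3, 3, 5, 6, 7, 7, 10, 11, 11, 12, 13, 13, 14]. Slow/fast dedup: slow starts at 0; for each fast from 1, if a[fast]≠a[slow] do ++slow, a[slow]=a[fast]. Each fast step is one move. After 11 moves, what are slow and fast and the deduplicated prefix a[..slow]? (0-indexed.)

slow=6, fast=12, prefix=[2, 3, 5, 6, 7, 10, 11]

slow=0 fast=1: a[fast]=2=a[slow] dup, fast++
slow=0 fast=2: a[fast]=3≠a[slow]=2 write a[1]=3, slow++,fast++
slow=1 fast=3: a[fast]=3=a[slow] dup, fast++
slow=1 fast=4: a[fast]=3=a[slow] dup, fast++
slow=1 fast=5: a[fast]=5≠a[slow]=3 write a[2]=5, slow++,fast++
slow=2 fast=6: a[fast]=6≠a[slow]=5 write a[3]=6, slow++,fast++
slow=3 fast=7: a[fast]=7≠a[slow]=6 write a[4]=7, slow++,fast++
slow=4 fast=8: a[fast]=7=a[slow] dup, fast++
slow=4 fast=9: a[fast]=10≠a[slow]=7 write a[5]=10, slow++,fast++
slow=5 fast=10: a[fast]=11≠a[slow]=10 write a[6]=11, slow++,fast++
slow=6 fast=11: a[fast]=11=a[slow] dup, fast++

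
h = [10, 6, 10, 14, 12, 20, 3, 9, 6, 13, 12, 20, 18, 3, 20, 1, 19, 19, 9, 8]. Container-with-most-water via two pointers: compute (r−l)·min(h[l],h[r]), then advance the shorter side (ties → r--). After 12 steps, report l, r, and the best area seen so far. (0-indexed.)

l=5, r=12, best area=228

l=0 r=19: min(10,8)*19=152 best=152 *, r--
l=0 r=18: min(10,9)*18=162 best=162 *, r--
l=0 r=17: min(10,19)*17=170 best=170 *, l++
l=1 r=17: min(6,19)*16=96 best=170, l++
l=2 r=17: min(10,19)*15=150 best=170, l++
l=3 r=17: min(14,19)*14=196 best=196 *, l++
l=4 r=17: min(12,19)*13=156 best=196, l++
l=5 r=17: min(20,19)*12=228 best=228 *, r--
l=5 r=16: min(20,19)*11=209 best=228, r--
l=5 r=15: min(20,1)*10=10 best=228, r--
l=5 r=14: min(20,20)*9=180 best=228, r--
l=5 r=13: min(20,3)*8=24 best=228, r--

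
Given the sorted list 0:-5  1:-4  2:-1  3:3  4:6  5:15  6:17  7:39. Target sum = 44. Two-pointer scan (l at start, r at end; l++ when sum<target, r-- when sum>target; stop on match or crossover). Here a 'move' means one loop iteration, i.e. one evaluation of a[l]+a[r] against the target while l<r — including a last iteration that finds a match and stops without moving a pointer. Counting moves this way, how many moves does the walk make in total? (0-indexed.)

[0,7] -5+39=34 <44 → l++
[1,7] -4+39=35 <44 → l++
[2,7] -1+39=38 <44 → l++
[3,7] 3+39=42 <44 → l++
[4,7] 6+39=45 >44 → r--
[4,6] 6+17=23 <44 → l++
[5,6] 15+17=32 <44 → l++

7 moves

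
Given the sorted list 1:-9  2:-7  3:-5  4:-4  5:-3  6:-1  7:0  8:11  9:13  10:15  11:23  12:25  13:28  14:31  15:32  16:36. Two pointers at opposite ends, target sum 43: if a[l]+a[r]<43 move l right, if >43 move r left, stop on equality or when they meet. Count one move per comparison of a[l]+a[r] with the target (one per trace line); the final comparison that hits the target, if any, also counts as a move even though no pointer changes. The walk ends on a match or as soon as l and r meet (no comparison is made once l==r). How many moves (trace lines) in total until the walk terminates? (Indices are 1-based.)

9 moves

l=1 r=16: -9+36=27 <43, l++
l=2 r=16: -7+36=29 <43, l++
l=3 r=16: -5+36=31 <43, l++
l=4 r=16: -4+36=32 <43, l++
l=5 r=16: -3+36=33 <43, l++
l=6 r=16: -1+36=35 <43, l++
l=7 r=16: 0+36=36 <43, l++
l=8 r=16: 11+36=47 >43, r--
l=8 r=15: 11+32=43, found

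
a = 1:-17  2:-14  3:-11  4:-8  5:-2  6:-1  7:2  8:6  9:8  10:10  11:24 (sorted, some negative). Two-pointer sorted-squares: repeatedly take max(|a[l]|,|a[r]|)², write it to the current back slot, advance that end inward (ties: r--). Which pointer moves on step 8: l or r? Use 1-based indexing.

[1,11] |-17|<=|24| out[11]=576 → r--
[1,10] |-17|>|10| out[10]=289 → l++
[2,10] |-14|>|10| out[9]=196 → l++
[3,10] |-11|>|10| out[8]=121 → l++
[4,10] |-8|<=|10| out[7]=100 → r--
[4,9] |-8|<=|8| out[6]=64 → r--
[4,8] |-8|>|6| out[5]=64 → l++
[5,8] |-2|<=|6| out[4]=36 → r--

r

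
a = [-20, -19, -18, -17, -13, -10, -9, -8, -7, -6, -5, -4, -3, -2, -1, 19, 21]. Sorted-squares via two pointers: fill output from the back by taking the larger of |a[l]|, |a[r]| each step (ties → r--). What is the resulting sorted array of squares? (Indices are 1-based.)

l=1 r=17: |-20|<=|21| out[17]=441, r--
l=1 r=16: |-20|>|19| out[16]=400, l++
l=2 r=16: |-19|<=|19| out[15]=361, r--
l=2 r=15: |-19|>|-1| out[14]=361, l++
l=3 r=15: |-18|>|-1| out[13]=324, l++
l=4 r=15: |-17|>|-1| out[12]=289, l++
l=5 r=15: |-13|>|-1| out[11]=169, l++
l=6 r=15: |-10|>|-1| out[10]=100, l++
l=7 r=15: |-9|>|-1| out[9]=81, l++
l=8 r=15: |-8|>|-1| out[8]=64, l++
l=9 r=15: |-7|>|-1| out[7]=49, l++
l=10 r=15: |-6|>|-1| out[6]=36, l++
l=11 r=15: |-5|>|-1| out[5]=25, l++
l=12 r=15: |-4|>|-1| out[4]=16, l++
l=13 r=15: |-3|>|-1| out[3]=9, l++
l=14 r=15: |-2|>|-1| out[2]=4, l++
l=15 r=15: |-1|<=|-1| out[1]=1, r--

[1, 4, 9, 16, 25, 36, 49, 64, 81, 100, 169, 289, 324, 361, 361, 400, 441]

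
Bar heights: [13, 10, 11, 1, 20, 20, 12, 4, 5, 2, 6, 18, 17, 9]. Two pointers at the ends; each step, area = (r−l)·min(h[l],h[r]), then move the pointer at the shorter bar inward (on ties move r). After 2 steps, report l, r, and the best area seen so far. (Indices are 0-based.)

l=1, r=12, best area=156

l=0 r=13: min(13,9)*13=117 best=117 *, r--
l=0 r=12: min(13,17)*12=156 best=156 *, l++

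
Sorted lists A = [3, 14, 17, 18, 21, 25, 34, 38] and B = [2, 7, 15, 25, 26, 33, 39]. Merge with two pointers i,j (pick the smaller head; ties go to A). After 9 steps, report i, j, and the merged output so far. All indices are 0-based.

[i=0,j=0] A[i]=3>B[j]=2 take 2 → j++
[i=0,j=1] A[i]=3<=B[j]=7 take 3 → i++
[i=1,j=1] A[i]=14>B[j]=7 take 7 → j++
[i=1,j=2] A[i]=14<=B[j]=15 take 14 → i++
[i=2,j=2] A[i]=17>B[j]=15 take 15 → j++
[i=2,j=3] A[i]=17<=B[j]=25 take 17 → i++
[i=3,j=3] A[i]=18<=B[j]=25 take 18 → i++
[i=4,j=3] A[i]=21<=B[j]=25 take 21 → i++
[i=5,j=3] A[i]=25<=B[j]=25 take 25 → i++

i=6, j=3, merged so far=[2, 3, 7, 14, 15, 17, 18, 21, 25]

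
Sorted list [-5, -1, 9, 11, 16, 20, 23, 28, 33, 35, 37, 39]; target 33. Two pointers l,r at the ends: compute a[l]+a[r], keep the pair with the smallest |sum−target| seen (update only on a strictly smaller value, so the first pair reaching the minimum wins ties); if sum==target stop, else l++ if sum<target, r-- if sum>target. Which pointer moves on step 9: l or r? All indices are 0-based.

l=0 r=11: -5+39=34 d=1 *, r--
l=0 r=10: -5+37=32 d=1, l++
l=1 r=10: -1+37=36 d=3, r--
l=1 r=9: -1+35=34 d=1, r--
l=1 r=8: -1+33=32 d=1, l++
l=2 r=8: 9+33=42 d=9, r--
l=2 r=7: 9+28=37 d=4, r--
l=2 r=6: 9+23=32 d=1, l++
l=3 r=6: 11+23=34 d=1, r--

r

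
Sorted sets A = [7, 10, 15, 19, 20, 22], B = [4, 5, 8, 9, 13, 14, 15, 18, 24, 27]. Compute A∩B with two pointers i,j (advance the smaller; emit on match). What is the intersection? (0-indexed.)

intersection = [15]

[i=0,j=0] 7>4 → j++
[i=0,j=1] 7>5 → j++
[i=0,j=2] 7<8 → i++
[i=1,j=2] 10>8 → j++
[i=1,j=3] 10>9 → j++
[i=1,j=4] 10<13 → i++
[i=2,j=4] 15>13 → j++
[i=2,j=5] 15>14 → j++
[i=2,j=6] 15==15 emit → i++,j++
[i=3,j=7] 19>18 → j++
[i=3,j=8] 19<24 → i++
[i=4,j=8] 20<24 → i++
[i=5,j=8] 22<24 → i++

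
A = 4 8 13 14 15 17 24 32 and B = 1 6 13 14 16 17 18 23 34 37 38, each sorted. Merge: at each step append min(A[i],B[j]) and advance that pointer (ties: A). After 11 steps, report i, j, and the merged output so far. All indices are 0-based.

i=6, j=5, merged so far=[1, 4, 6, 8, 13, 13, 14, 14, 15, 16, 17]

[i=0,j=0] A[i]=4>B[j]=1 take 1 → j++
[i=0,j=1] A[i]=4<=B[j]=6 take 4 → i++
[i=1,j=1] A[i]=8>B[j]=6 take 6 → j++
[i=1,j=2] A[i]=8<=B[j]=13 take 8 → i++
[i=2,j=2] A[i]=13<=B[j]=13 take 13 → i++
[i=3,j=2] A[i]=14>B[j]=13 take 13 → j++
[i=3,j=3] A[i]=14<=B[j]=14 take 14 → i++
[i=4,j=3] A[i]=15>B[j]=14 take 14 → j++
[i=4,j=4] A[i]=15<=B[j]=16 take 15 → i++
[i=5,j=4] A[i]=17>B[j]=16 take 16 → j++
[i=5,j=5] A[i]=17<=B[j]=17 take 17 → i++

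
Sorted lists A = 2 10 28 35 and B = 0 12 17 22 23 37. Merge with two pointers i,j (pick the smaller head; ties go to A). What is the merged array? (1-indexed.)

i=1 j=1: A[i]=2>B[j]=0 take 0, j++
i=1 j=2: A[i]=2<=B[j]=12 take 2, i++
i=2 j=2: A[i]=10<=B[j]=12 take 10, i++
i=3 j=2: A[i]=28>B[j]=12 take 12, j++
i=3 j=3: A[i]=28>B[j]=17 take 17, j++
i=3 j=4: A[i]=28>B[j]=22 take 22, j++
i=3 j=5: A[i]=28>B[j]=23 take 23, j++
i=3 j=6: A[i]=28<=B[j]=37 take 28, i++
i=4 j=6: A[i]=35<=B[j]=37 take 35, i++
i=5 j=6: A done, take B[j]=37, j++

[0, 2, 10, 12, 17, 22, 23, 28, 35, 37]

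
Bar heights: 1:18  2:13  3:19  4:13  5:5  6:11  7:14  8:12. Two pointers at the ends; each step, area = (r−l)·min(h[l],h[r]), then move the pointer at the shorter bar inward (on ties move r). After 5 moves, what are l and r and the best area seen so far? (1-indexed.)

l=1, r=3, best area=84

l=1 r=8: min(18,12)*7=84 best=84 *, r--
l=1 r=7: min(18,14)*6=84 best=84, r--
l=1 r=6: min(18,11)*5=55 best=84, r--
l=1 r=5: min(18,5)*4=20 best=84, r--
l=1 r=4: min(18,13)*3=39 best=84, r--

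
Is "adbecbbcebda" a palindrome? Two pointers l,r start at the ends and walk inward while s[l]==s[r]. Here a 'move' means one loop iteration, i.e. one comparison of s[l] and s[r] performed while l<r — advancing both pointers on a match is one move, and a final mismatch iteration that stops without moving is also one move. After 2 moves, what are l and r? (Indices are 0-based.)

l=2, r=9

[0,11] 'a'=='a' → l++,r--
[1,10] 'd'=='d' → l++,r--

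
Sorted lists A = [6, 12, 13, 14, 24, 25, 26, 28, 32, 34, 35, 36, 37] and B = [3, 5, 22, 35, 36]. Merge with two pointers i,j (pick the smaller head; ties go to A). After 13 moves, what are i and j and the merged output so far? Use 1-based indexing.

i=11, j=4, merged so far=[3, 5, 6, 12, 13, 14, 22, 24, 25, 26, 28, 32, 34]

i=1 j=1: A[i]=6>B[j]=3 take 3, j++
i=1 j=2: A[i]=6>B[j]=5 take 5, j++
i=1 j=3: A[i]=6<=B[j]=22 take 6, i++
i=2 j=3: A[i]=12<=B[j]=22 take 12, i++
i=3 j=3: A[i]=13<=B[j]=22 take 13, i++
i=4 j=3: A[i]=14<=B[j]=22 take 14, i++
i=5 j=3: A[i]=24>B[j]=22 take 22, j++
i=5 j=4: A[i]=24<=B[j]=35 take 24, i++
i=6 j=4: A[i]=25<=B[j]=35 take 25, i++
i=7 j=4: A[i]=26<=B[j]=35 take 26, i++
i=8 j=4: A[i]=28<=B[j]=35 take 28, i++
i=9 j=4: A[i]=32<=B[j]=35 take 32, i++
i=10 j=4: A[i]=34<=B[j]=35 take 34, i++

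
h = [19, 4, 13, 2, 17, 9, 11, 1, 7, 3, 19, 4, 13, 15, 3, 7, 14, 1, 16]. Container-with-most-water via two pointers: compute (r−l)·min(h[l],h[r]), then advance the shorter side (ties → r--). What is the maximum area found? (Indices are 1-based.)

[1,19] min(19,16)*18=288 best=288 * → r--
[1,18] min(19,1)*17=17 best=288 → r--
[1,17] min(19,14)*16=224 best=288 → r--
[1,16] min(19,7)*15=105 best=288 → r--
[1,15] min(19,3)*14=42 best=288 → r--
[1,14] min(19,15)*13=195 best=288 → r--
[1,13] min(19,13)*12=156 best=288 → r--
[1,12] min(19,4)*11=44 best=288 → r--
[1,11] min(19,19)*10=190 best=288 → r--
[1,10] min(19,3)*9=27 best=288 → r--
[1,9] min(19,7)*8=56 best=288 → r--
[1,8] min(19,1)*7=7 best=288 → r--
[1,7] min(19,11)*6=66 best=288 → r--
[1,6] min(19,9)*5=45 best=288 → r--
[1,5] min(19,17)*4=68 best=288 → r--
[1,4] min(19,2)*3=6 best=288 → r--
[1,3] min(19,13)*2=26 best=288 → r--
[1,2] min(19,4)*1=4 best=288 → r--

max area = 288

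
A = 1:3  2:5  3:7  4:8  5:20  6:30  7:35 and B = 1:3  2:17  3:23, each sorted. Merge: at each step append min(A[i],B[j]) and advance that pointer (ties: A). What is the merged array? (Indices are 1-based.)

[3, 3, 5, 7, 8, 17, 20, 23, 30, 35]

i=1 j=1: A[i]=3<=B[j]=3 take 3, i++
i=2 j=1: A[i]=5>B[j]=3 take 3, j++
i=2 j=2: A[i]=5<=B[j]=17 take 5, i++
i=3 j=2: A[i]=7<=B[j]=17 take 7, i++
i=4 j=2: A[i]=8<=B[j]=17 take 8, i++
i=5 j=2: A[i]=20>B[j]=17 take 17, j++
i=5 j=3: A[i]=20<=B[j]=23 take 20, i++
i=6 j=3: A[i]=30>B[j]=23 take 23, j++
i=6 j=4: B done, take A[i]=30, i++
i=7 j=4: B done, take A[i]=35, i++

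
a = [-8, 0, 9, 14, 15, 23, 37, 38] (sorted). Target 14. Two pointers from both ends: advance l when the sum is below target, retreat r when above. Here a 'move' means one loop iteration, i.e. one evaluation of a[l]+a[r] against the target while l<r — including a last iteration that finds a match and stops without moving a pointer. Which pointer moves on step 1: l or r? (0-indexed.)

r

l=0 r=7: -8+38=30 >14, r--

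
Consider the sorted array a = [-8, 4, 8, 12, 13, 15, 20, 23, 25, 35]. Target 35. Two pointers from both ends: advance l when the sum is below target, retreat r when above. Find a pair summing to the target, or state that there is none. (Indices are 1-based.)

(12, 23)

[1,10] -8+35=27 <35 → l++
[2,10] 4+35=39 >35 → r--
[2,9] 4+25=29 <35 → l++
[3,9] 8+25=33 <35 → l++
[4,9] 12+25=37 >35 → r--
[4,8] 12+23=35 → found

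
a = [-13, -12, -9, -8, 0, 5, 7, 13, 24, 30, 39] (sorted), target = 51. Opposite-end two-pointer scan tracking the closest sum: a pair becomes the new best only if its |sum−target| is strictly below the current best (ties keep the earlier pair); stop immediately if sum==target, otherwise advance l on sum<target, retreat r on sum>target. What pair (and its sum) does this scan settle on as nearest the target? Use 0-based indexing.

l=0 r=10: -13+39=26 d=25 *, l++
l=1 r=10: -12+39=27 d=24 *, l++
l=2 r=10: -9+39=30 d=21 *, l++
l=3 r=10: -8+39=31 d=20 *, l++
l=4 r=10: 0+39=39 d=12 *, l++
l=5 r=10: 5+39=44 d=7 *, l++
l=6 r=10: 7+39=46 d=5 *, l++
l=7 r=10: 13+39=52 d=1 *, r--
l=7 r=9: 13+30=43 d=8, l++
l=8 r=9: 24+30=54 d=3, r--

pair (13, 39) with sum 52 (|Δ|=1)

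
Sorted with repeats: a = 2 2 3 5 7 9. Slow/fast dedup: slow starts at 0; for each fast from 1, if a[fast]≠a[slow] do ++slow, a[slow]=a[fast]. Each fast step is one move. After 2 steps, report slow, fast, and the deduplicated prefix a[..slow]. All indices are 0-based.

slow=1, fast=3, prefix=[2, 3]

slow=0 fast=1: a[fast]=2=a[slow] dup, fast++
slow=0 fast=2: a[fast]=3≠a[slow]=2 write a[1]=3, slow++,fast++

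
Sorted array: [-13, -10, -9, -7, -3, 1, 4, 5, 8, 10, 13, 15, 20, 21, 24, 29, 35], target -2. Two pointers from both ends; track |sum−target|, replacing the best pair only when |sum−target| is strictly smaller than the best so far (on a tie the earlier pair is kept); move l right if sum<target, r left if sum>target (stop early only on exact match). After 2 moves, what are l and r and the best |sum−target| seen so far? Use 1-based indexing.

l=1 r=17: -13+35=22 d=24 *, r--
l=1 r=16: -13+29=16 d=18 *, r--

l=1, r=15, best |Δ|=18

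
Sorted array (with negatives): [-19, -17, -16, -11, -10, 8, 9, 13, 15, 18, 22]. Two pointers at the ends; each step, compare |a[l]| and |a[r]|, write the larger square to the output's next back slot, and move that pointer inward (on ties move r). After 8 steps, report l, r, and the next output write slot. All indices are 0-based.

[0,10] |-19|<=|22| out[10]=484 → r--
[0,9] |-19|>|18| out[9]=361 → l++
[1,9] |-17|<=|18| out[8]=324 → r--
[1,8] |-17|>|15| out[7]=289 → l++
[2,8] |-16|>|15| out[6]=256 → l++
[3,8] |-11|<=|15| out[5]=225 → r--
[3,7] |-11|<=|13| out[4]=169 → r--
[3,6] |-11|>|9| out[3]=121 → l++

l=4, r=6, next write slot=2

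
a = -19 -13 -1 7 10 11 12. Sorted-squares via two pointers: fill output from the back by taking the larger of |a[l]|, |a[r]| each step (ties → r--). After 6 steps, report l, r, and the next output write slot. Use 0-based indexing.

[0,6] |-19|>|12| out[6]=361 → l++
[1,6] |-13|>|12| out[5]=169 → l++
[2,6] |-1|<=|12| out[4]=144 → r--
[2,5] |-1|<=|11| out[3]=121 → r--
[2,4] |-1|<=|10| out[2]=100 → r--
[2,3] |-1|<=|7| out[1]=49 → r--

l=2, r=2, next write slot=0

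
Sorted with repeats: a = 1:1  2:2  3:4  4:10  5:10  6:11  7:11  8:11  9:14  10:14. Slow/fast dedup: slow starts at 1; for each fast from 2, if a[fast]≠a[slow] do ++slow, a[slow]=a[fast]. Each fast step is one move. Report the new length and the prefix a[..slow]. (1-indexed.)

length 6; prefix = [1, 2, 4, 10, 11, 14]

(s=1,f=2) a[fast]=2≠a[slow]=1 write a[2]=2 → slow++,fast++
(s=2,f=3) a[fast]=4≠a[slow]=2 write a[3]=4 → slow++,fast++
(s=3,f=4) a[fast]=10≠a[slow]=4 write a[4]=10 → slow++,fast++
(s=4,f=5) a[fast]=10=a[slow] dup → fast++
(s=4,f=6) a[fast]=11≠a[slow]=10 write a[5]=11 → slow++,fast++
(s=5,f=7) a[fast]=11=a[slow] dup → fast++
(s=5,f=8) a[fast]=11=a[slow] dup → fast++
(s=5,f=9) a[fast]=14≠a[slow]=11 write a[6]=14 → slow++,fast++
(s=6,f=10) a[fast]=14=a[slow] dup → fast++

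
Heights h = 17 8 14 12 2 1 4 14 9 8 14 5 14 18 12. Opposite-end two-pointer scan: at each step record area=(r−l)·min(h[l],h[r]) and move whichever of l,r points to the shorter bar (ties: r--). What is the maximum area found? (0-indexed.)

l=0 r=14: min(17,12)*14=168 best=168 *, r--
l=0 r=13: min(17,18)*13=221 best=221 *, l++
l=1 r=13: min(8,18)*12=96 best=221, l++
l=2 r=13: min(14,18)*11=154 best=221, l++
l=3 r=13: min(12,18)*10=120 best=221, l++
l=4 r=13: min(2,18)*9=18 best=221, l++
l=5 r=13: min(1,18)*8=8 best=221, l++
l=6 r=13: min(4,18)*7=28 best=221, l++
l=7 r=13: min(14,18)*6=84 best=221, l++
l=8 r=13: min(9,18)*5=45 best=221, l++
l=9 r=13: min(8,18)*4=32 best=221, l++
l=10 r=13: min(14,18)*3=42 best=221, l++
l=11 r=13: min(5,18)*2=10 best=221, l++
l=12 r=13: min(14,18)*1=14 best=221, l++

max area = 221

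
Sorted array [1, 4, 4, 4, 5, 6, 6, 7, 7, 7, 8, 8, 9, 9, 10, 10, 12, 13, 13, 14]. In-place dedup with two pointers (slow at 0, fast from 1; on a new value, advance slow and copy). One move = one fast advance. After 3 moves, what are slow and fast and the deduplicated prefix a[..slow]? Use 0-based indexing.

slow=1, fast=4, prefix=[1, 4]

slow=0 fast=1: a[fast]=4≠a[slow]=1 write a[1]=4, slow++,fast++
slow=1 fast=2: a[fast]=4=a[slow] dup, fast++
slow=1 fast=3: a[fast]=4=a[slow] dup, fast++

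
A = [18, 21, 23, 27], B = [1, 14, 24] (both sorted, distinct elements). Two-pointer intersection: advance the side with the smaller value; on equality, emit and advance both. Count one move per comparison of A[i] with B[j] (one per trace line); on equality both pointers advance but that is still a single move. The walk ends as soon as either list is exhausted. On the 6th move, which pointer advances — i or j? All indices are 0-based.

j

[i=0,j=0] 18>1 → j++
[i=0,j=1] 18>14 → j++
[i=0,j=2] 18<24 → i++
[i=1,j=2] 21<24 → i++
[i=2,j=2] 23<24 → i++
[i=3,j=2] 27>24 → j++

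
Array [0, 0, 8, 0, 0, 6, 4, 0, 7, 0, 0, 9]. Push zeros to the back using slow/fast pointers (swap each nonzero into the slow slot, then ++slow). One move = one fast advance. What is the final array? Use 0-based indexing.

[8, 6, 4, 7, 9, 0, 0, 0, 0, 0, 0, 0]

(s=0,f=0) a[fast]=0 → fast++
(s=0,f=1) a[fast]=0 → fast++
(s=0,f=2) a[fast]=8≠0 swap→a[0]=8 → slow++,fast++
(s=1,f=3) a[fast]=0 → fast++
(s=1,f=4) a[fast]=0 → fast++
(s=1,f=5) a[fast]=6≠0 swap→a[1]=6 → slow++,fast++
(s=2,f=6) a[fast]=4≠0 swap→a[2]=4 → slow++,fast++
(s=3,f=7) a[fast]=0 → fast++
(s=3,f=8) a[fast]=7≠0 swap→a[3]=7 → slow++,fast++
(s=4,f=9) a[fast]=0 → fast++
(s=4,f=10) a[fast]=0 → fast++
(s=4,f=11) a[fast]=9≠0 swap→a[4]=9 → slow++,fast++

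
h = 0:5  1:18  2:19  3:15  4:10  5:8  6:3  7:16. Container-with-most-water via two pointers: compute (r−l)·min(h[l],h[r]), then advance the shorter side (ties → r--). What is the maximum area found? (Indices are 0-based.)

[0,7] min(5,16)*7=35 best=35 * → l++
[1,7] min(18,16)*6=96 best=96 * → r--
[1,6] min(18,3)*5=15 best=96 → r--
[1,5] min(18,8)*4=32 best=96 → r--
[1,4] min(18,10)*3=30 best=96 → r--
[1,3] min(18,15)*2=30 best=96 → r--
[1,2] min(18,19)*1=18 best=96 → l++

max area = 96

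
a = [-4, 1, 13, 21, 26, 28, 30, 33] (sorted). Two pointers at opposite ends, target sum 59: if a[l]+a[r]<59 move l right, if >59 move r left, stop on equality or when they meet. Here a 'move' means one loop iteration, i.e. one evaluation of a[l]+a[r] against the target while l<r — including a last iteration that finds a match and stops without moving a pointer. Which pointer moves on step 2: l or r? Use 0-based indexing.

l

[0,7] -4+33=29 <59 → l++
[1,7] 1+33=34 <59 → l++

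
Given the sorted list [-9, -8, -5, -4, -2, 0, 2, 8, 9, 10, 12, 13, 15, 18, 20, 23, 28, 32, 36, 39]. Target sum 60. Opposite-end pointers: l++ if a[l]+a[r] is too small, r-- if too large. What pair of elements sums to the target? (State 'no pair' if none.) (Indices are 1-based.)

(28, 32)

[1,20] -9+39=30 <60 → l++
[2,20] -8+39=31 <60 → l++
[3,20] -5+39=34 <60 → l++
[4,20] -4+39=35 <60 → l++
[5,20] -2+39=37 <60 → l++
[6,20] 0+39=39 <60 → l++
[7,20] 2+39=41 <60 → l++
[8,20] 8+39=47 <60 → l++
[9,20] 9+39=48 <60 → l++
[10,20] 10+39=49 <60 → l++
[11,20] 12+39=51 <60 → l++
[12,20] 13+39=52 <60 → l++
[13,20] 15+39=54 <60 → l++
[14,20] 18+39=57 <60 → l++
[15,20] 20+39=59 <60 → l++
[16,20] 23+39=62 >60 → r--
[16,19] 23+36=59 <60 → l++
[17,19] 28+36=64 >60 → r--
[17,18] 28+32=60 → found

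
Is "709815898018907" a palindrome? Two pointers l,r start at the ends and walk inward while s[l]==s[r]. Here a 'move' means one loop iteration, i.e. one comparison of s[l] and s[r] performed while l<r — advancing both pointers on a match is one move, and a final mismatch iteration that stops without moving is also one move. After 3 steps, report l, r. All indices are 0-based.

l=3, r=11

[0,14] '7'=='7' → l++,r--
[1,13] '0'=='0' → l++,r--
[2,12] '9'=='9' → l++,r--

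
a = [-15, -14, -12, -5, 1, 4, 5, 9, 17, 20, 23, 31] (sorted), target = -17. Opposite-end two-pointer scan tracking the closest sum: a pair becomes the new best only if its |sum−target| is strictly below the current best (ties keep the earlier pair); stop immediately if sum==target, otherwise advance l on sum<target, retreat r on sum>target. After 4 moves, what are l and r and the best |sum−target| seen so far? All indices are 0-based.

l=0, r=7, best |Δ|=19

l=0 r=11: -15+31=16 d=33 *, r--
l=0 r=10: -15+23=8 d=25 *, r--
l=0 r=9: -15+20=5 d=22 *, r--
l=0 r=8: -15+17=2 d=19 *, r--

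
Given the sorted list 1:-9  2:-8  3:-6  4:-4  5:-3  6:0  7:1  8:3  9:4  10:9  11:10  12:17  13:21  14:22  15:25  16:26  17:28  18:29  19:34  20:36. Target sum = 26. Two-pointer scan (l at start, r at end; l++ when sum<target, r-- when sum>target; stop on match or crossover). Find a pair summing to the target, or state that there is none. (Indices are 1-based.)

(-8, 34)

[1,20] -9+36=27 >26 → r--
[1,19] -9+34=25 <26 → l++
[2,19] -8+34=26 → found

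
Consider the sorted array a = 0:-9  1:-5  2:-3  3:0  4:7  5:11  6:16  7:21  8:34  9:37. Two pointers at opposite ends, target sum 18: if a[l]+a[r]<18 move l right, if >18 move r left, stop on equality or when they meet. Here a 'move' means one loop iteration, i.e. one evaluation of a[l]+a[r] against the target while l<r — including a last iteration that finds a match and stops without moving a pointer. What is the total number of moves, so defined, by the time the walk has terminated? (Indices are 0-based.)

l=0 r=9: -9+37=28 >18, r--
l=0 r=8: -9+34=25 >18, r--
l=0 r=7: -9+21=12 <18, l++
l=1 r=7: -5+21=16 <18, l++
l=2 r=7: -3+21=18, found

5 moves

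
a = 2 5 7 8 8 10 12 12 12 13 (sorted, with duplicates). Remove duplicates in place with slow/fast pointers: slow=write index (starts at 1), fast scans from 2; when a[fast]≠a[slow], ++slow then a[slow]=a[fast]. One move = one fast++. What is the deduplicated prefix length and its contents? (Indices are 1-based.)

length 7; prefix = [2, 5, 7, 8, 10, 12, 13]

slow=1 fast=2: a[fast]=5≠a[slow]=2 write a[2]=5, slow++,fast++
slow=2 fast=3: a[fast]=7≠a[slow]=5 write a[3]=7, slow++,fast++
slow=3 fast=4: a[fast]=8≠a[slow]=7 write a[4]=8, slow++,fast++
slow=4 fast=5: a[fast]=8=a[slow] dup, fast++
slow=4 fast=6: a[fast]=10≠a[slow]=8 write a[5]=10, slow++,fast++
slow=5 fast=7: a[fast]=12≠a[slow]=10 write a[6]=12, slow++,fast++
slow=6 fast=8: a[fast]=12=a[slow] dup, fast++
slow=6 fast=9: a[fast]=12=a[slow] dup, fast++
slow=6 fast=10: a[fast]=13≠a[slow]=12 write a[7]=13, slow++,fast++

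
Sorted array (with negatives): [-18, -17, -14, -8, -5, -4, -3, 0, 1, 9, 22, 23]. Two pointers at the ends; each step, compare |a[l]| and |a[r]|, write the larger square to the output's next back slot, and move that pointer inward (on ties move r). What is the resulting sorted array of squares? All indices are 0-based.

[0, 1, 9, 16, 25, 64, 81, 196, 289, 324, 484, 529]

[0,11] |-18|<=|23| out[11]=529 → r--
[0,10] |-18|<=|22| out[10]=484 → r--
[0,9] |-18|>|9| out[9]=324 → l++
[1,9] |-17|>|9| out[8]=289 → l++
[2,9] |-14|>|9| out[7]=196 → l++
[3,9] |-8|<=|9| out[6]=81 → r--
[3,8] |-8|>|1| out[5]=64 → l++
[4,8] |-5|>|1| out[4]=25 → l++
[5,8] |-4|>|1| out[3]=16 → l++
[6,8] |-3|>|1| out[2]=9 → l++
[7,8] |0|<=|1| out[1]=1 → r--
[7,7] |0|<=|0| out[0]=0 → r--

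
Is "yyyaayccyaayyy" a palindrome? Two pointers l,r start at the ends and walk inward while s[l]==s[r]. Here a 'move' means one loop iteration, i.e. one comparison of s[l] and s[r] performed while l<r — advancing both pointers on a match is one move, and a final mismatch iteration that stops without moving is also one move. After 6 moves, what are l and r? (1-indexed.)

l=7, r=8

[1,14] 'y'=='y' → l++,r--
[2,13] 'y'=='y' → l++,r--
[3,12] 'y'=='y' → l++,r--
[4,11] 'a'=='a' → l++,r--
[5,10] 'a'=='a' → l++,r--
[6,9] 'y'=='y' → l++,r--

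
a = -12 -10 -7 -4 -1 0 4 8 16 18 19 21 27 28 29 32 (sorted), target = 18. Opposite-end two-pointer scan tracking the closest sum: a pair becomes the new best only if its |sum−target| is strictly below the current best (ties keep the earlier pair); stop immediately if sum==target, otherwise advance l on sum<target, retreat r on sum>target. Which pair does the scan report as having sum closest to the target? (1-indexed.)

pair (-10, 28) with sum 18 (|Δ|=0)

[1,16] -12+32=20 d=2 * → r--
[1,15] -12+29=17 d=1 * → l++
[2,15] -10+29=19 d=1 → r--
[2,14] -10+28=18 d=0 * → stop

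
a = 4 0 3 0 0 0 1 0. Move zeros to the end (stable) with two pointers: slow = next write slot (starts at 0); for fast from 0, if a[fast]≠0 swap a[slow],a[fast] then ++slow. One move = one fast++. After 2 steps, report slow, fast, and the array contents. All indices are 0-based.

(s=0,f=0) a[fast]=4≠0 swap→a[0]=4 → slow++,fast++
(s=1,f=1) a[fast]=0 → fast++

slow=1, fast=2, a=[4, 0, 3, 0, 0, 0, 1, 0]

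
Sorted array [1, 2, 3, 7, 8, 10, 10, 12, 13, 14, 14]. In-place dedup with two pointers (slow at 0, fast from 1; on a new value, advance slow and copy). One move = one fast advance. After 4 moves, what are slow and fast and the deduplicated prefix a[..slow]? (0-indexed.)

slow=0 fast=1: a[fast]=2≠a[slow]=1 write a[1]=2, slow++,fast++
slow=1 fast=2: a[fast]=3≠a[slow]=2 write a[2]=3, slow++,fast++
slow=2 fast=3: a[fast]=7≠a[slow]=3 write a[3]=7, slow++,fast++
slow=3 fast=4: a[fast]=8≠a[slow]=7 write a[4]=8, slow++,fast++

slow=4, fast=5, prefix=[1, 2, 3, 7, 8]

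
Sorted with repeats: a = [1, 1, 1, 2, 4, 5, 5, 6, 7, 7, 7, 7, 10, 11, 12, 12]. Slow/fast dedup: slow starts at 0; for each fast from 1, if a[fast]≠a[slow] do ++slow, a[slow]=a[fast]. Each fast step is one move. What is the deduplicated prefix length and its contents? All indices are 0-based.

length 9; prefix = [1, 2, 4, 5, 6, 7, 10, 11, 12]

slow=0 fast=1: a[fast]=1=a[slow] dup, fast++
slow=0 fast=2: a[fast]=1=a[slow] dup, fast++
slow=0 fast=3: a[fast]=2≠a[slow]=1 write a[1]=2, slow++,fast++
slow=1 fast=4: a[fast]=4≠a[slow]=2 write a[2]=4, slow++,fast++
slow=2 fast=5: a[fast]=5≠a[slow]=4 write a[3]=5, slow++,fast++
slow=3 fast=6: a[fast]=5=a[slow] dup, fast++
slow=3 fast=7: a[fast]=6≠a[slow]=5 write a[4]=6, slow++,fast++
slow=4 fast=8: a[fast]=7≠a[slow]=6 write a[5]=7, slow++,fast++
slow=5 fast=9: a[fast]=7=a[slow] dup, fast++
slow=5 fast=10: a[fast]=7=a[slow] dup, fast++
slow=5 fast=11: a[fast]=7=a[slow] dup, fast++
slow=5 fast=12: a[fast]=10≠a[slow]=7 write a[6]=10, slow++,fast++
slow=6 fast=13: a[fast]=11≠a[slow]=10 write a[7]=11, slow++,fast++
slow=7 fast=14: a[fast]=12≠a[slow]=11 write a[8]=12, slow++,fast++
slow=8 fast=15: a[fast]=12=a[slow] dup, fast++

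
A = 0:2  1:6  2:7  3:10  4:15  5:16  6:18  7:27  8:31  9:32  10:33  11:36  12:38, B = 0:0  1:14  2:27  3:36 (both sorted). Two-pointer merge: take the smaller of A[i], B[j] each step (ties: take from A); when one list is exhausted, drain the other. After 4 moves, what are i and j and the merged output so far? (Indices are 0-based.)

[i=0,j=0] A[i]=2>B[j]=0 take 0 → j++
[i=0,j=1] A[i]=2<=B[j]=14 take 2 → i++
[i=1,j=1] A[i]=6<=B[j]=14 take 6 → i++
[i=2,j=1] A[i]=7<=B[j]=14 take 7 → i++

i=3, j=1, merged so far=[0, 2, 6, 7]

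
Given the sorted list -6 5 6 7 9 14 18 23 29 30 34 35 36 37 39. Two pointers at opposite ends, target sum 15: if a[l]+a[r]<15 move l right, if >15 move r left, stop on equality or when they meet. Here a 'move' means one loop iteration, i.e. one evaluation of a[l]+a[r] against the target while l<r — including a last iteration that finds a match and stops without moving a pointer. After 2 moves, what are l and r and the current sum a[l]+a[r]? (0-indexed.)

l=0, r=12, sum=30

[0,14] -6+39=33 >15 → r--
[0,13] -6+37=31 >15 → r--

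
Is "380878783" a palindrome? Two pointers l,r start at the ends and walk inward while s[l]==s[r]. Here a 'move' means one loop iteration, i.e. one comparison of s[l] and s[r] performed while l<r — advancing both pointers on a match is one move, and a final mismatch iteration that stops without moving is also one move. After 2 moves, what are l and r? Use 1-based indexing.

[1,9] '3'=='3' → l++,r--
[2,8] '8'=='8' → l++,r--

l=3, r=7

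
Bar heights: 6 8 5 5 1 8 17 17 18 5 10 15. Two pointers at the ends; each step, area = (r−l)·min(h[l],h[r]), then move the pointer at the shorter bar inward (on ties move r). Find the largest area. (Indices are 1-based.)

max area = 80

[1,12] min(6,15)*11=66 best=66 * → l++
[2,12] min(8,15)*10=80 best=80 * → l++
[3,12] min(5,15)*9=45 best=80 → l++
[4,12] min(5,15)*8=40 best=80 → l++
[5,12] min(1,15)*7=7 best=80 → l++
[6,12] min(8,15)*6=48 best=80 → l++
[7,12] min(17,15)*5=75 best=80 → r--
[7,11] min(17,10)*4=40 best=80 → r--
[7,10] min(17,5)*3=15 best=80 → r--
[7,9] min(17,18)*2=34 best=80 → l++
[8,9] min(17,18)*1=17 best=80 → l++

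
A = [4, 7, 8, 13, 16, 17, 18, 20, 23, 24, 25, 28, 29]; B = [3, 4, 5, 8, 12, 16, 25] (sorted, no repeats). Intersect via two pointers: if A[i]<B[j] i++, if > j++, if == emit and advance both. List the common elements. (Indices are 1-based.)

intersection = [4, 8, 16, 25]

[i=1,j=1] 4>3 → j++
[i=1,j=2] 4==4 emit → i++,j++
[i=2,j=3] 7>5 → j++
[i=2,j=4] 7<8 → i++
[i=3,j=4] 8==8 emit → i++,j++
[i=4,j=5] 13>12 → j++
[i=4,j=6] 13<16 → i++
[i=5,j=6] 16==16 emit → i++,j++
[i=6,j=7] 17<25 → i++
[i=7,j=7] 18<25 → i++
[i=8,j=7] 20<25 → i++
[i=9,j=7] 23<25 → i++
[i=10,j=7] 24<25 → i++
[i=11,j=7] 25==25 emit → i++,j++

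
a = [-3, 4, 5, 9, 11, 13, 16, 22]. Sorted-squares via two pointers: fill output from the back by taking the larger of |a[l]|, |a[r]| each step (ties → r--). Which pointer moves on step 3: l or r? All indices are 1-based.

l=1 r=8: |-3|<=|22| out[8]=484, r--
l=1 r=7: |-3|<=|16| out[7]=256, r--
l=1 r=6: |-3|<=|13| out[6]=169, r--

r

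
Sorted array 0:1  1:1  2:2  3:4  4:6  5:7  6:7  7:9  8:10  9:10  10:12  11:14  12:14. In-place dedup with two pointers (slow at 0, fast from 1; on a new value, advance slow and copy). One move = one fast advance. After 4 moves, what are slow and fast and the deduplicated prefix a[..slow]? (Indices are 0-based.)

slow=3, fast=5, prefix=[1, 2, 4, 6]

slow=0 fast=1: a[fast]=1=a[slow] dup, fast++
slow=0 fast=2: a[fast]=2≠a[slow]=1 write a[1]=2, slow++,fast++
slow=1 fast=3: a[fast]=4≠a[slow]=2 write a[2]=4, slow++,fast++
slow=2 fast=4: a[fast]=6≠a[slow]=4 write a[3]=6, slow++,fast++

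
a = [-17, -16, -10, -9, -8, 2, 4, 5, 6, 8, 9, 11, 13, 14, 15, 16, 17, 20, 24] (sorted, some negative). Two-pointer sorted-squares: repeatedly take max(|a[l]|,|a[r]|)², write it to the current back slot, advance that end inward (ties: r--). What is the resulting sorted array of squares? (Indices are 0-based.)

[0,18] |-17|<=|24| out[18]=576 → r--
[0,17] |-17|<=|20| out[17]=400 → r--
[0,16] |-17|<=|17| out[16]=289 → r--
[0,15] |-17|>|16| out[15]=289 → l++
[1,15] |-16|<=|16| out[14]=256 → r--
[1,14] |-16|>|15| out[13]=256 → l++
[2,14] |-10|<=|15| out[12]=225 → r--
[2,13] |-10|<=|14| out[11]=196 → r--
[2,12] |-10|<=|13| out[10]=169 → r--
[2,11] |-10|<=|11| out[9]=121 → r--
[2,10] |-10|>|9| out[8]=100 → l++
[3,10] |-9|<=|9| out[7]=81 → r--
[3,9] |-9|>|8| out[6]=81 → l++
[4,9] |-8|<=|8| out[5]=64 → r--
[4,8] |-8|>|6| out[4]=64 → l++
[5,8] |2|<=|6| out[3]=36 → r--
[5,7] |2|<=|5| out[2]=25 → r--
[5,6] |2|<=|4| out[1]=16 → r--
[5,5] |2|<=|2| out[0]=4 → r--

[4, 16, 25, 36, 64, 64, 81, 81, 100, 121, 169, 196, 225, 256, 256, 289, 289, 400, 576]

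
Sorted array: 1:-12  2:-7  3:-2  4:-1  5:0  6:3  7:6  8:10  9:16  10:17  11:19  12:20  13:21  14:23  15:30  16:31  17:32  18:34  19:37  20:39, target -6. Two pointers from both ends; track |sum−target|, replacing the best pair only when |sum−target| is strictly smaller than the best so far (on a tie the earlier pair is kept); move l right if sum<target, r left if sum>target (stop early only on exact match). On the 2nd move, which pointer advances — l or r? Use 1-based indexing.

[1,20] -12+39=27 d=33 * → r--
[1,19] -12+37=25 d=31 * → r--

r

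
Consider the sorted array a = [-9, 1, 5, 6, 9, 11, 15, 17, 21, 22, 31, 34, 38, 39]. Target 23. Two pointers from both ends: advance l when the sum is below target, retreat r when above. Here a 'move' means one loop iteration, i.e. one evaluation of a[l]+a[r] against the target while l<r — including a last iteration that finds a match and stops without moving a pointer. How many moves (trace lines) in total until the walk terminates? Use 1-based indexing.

l=1 r=14: -9+39=30 >23, r--
l=1 r=13: -9+38=29 >23, r--
l=1 r=12: -9+34=25 >23, r--
l=1 r=11: -9+31=22 <23, l++
l=2 r=11: 1+31=32 >23, r--
l=2 r=10: 1+22=23, found

6 moves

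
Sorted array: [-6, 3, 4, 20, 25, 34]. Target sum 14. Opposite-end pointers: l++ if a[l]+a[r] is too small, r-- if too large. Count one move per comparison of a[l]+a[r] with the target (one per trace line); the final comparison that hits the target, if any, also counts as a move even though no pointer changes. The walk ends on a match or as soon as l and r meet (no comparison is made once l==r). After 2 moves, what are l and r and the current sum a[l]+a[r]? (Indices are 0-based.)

[0,5] -6+34=28 >14 → r--
[0,4] -6+25=19 >14 → r--

l=0, r=3, sum=14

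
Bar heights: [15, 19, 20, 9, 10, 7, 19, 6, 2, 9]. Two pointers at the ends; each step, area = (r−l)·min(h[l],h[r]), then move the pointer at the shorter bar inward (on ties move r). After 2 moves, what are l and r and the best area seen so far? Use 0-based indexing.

[0,9] min(15,9)*9=81 best=81 * → r--
[0,8] min(15,2)*8=16 best=81 → r--

l=0, r=7, best area=81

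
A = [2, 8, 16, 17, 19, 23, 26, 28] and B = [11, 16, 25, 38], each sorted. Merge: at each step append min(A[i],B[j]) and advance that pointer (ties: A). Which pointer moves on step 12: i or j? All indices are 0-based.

j

[i=0,j=0] A[i]=2<=B[j]=11 take 2 → i++
[i=1,j=0] A[i]=8<=B[j]=11 take 8 → i++
[i=2,j=0] A[i]=16>B[j]=11 take 11 → j++
[i=2,j=1] A[i]=16<=B[j]=16 take 16 → i++
[i=3,j=1] A[i]=17>B[j]=16 take 16 → j++
[i=3,j=2] A[i]=17<=B[j]=25 take 17 → i++
[i=4,j=2] A[i]=19<=B[j]=25 take 19 → i++
[i=5,j=2] A[i]=23<=B[j]=25 take 23 → i++
[i=6,j=2] A[i]=26>B[j]=25 take 25 → j++
[i=6,j=3] A[i]=26<=B[j]=38 take 26 → i++
[i=7,j=3] A[i]=28<=B[j]=38 take 28 → i++
[i=8,j=3] A done, take B[j]=38 → j++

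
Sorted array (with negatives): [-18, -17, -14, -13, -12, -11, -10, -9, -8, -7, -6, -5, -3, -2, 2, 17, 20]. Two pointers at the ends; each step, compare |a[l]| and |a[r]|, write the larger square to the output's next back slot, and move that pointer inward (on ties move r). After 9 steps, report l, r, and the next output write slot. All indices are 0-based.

l=7, r=14, next write slot=7

l=0 r=16: |-18|<=|20| out[16]=400, r--
l=0 r=15: |-18|>|17| out[15]=324, l++
l=1 r=15: |-17|<=|17| out[14]=289, r--
l=1 r=14: |-17|>|2| out[13]=289, l++
l=2 r=14: |-14|>|2| out[12]=196, l++
l=3 r=14: |-13|>|2| out[11]=169, l++
l=4 r=14: |-12|>|2| out[10]=144, l++
l=5 r=14: |-11|>|2| out[9]=121, l++
l=6 r=14: |-10|>|2| out[8]=100, l++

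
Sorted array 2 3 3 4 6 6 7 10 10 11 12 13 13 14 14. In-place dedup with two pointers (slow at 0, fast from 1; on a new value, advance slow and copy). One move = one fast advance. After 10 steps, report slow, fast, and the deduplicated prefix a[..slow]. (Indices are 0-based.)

slow=7, fast=11, prefix=[2, 3, 4, 6, 7, 10, 11, 12]

slow=0 fast=1: a[fast]=3≠a[slow]=2 write a[1]=3, slow++,fast++
slow=1 fast=2: a[fast]=3=a[slow] dup, fast++
slow=1 fast=3: a[fast]=4≠a[slow]=3 write a[2]=4, slow++,fast++
slow=2 fast=4: a[fast]=6≠a[slow]=4 write a[3]=6, slow++,fast++
slow=3 fast=5: a[fast]=6=a[slow] dup, fast++
slow=3 fast=6: a[fast]=7≠a[slow]=6 write a[4]=7, slow++,fast++
slow=4 fast=7: a[fast]=10≠a[slow]=7 write a[5]=10, slow++,fast++
slow=5 fast=8: a[fast]=10=a[slow] dup, fast++
slow=5 fast=9: a[fast]=11≠a[slow]=10 write a[6]=11, slow++,fast++
slow=6 fast=10: a[fast]=12≠a[slow]=11 write a[7]=12, slow++,fast++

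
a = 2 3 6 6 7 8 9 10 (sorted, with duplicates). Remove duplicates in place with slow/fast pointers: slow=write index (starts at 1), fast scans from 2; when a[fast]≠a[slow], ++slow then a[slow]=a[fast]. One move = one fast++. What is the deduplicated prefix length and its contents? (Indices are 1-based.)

length 7; prefix = [2, 3, 6, 7, 8, 9, 10]

(s=1,f=2) a[fast]=3≠a[slow]=2 write a[2]=3 → slow++,fast++
(s=2,f=3) a[fast]=6≠a[slow]=3 write a[3]=6 → slow++,fast++
(s=3,f=4) a[fast]=6=a[slow] dup → fast++
(s=3,f=5) a[fast]=7≠a[slow]=6 write a[4]=7 → slow++,fast++
(s=4,f=6) a[fast]=8≠a[slow]=7 write a[5]=8 → slow++,fast++
(s=5,f=7) a[fast]=9≠a[slow]=8 write a[6]=9 → slow++,fast++
(s=6,f=8) a[fast]=10≠a[slow]=9 write a[7]=10 → slow++,fast++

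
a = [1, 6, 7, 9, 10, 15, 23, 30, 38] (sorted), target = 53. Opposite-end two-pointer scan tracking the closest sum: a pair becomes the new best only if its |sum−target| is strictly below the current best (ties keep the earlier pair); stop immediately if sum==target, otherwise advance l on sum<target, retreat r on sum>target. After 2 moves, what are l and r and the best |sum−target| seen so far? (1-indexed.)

[1,9] 1+38=39 d=14 * → l++
[2,9] 6+38=44 d=9 * → l++

l=3, r=9, best |Δ|=9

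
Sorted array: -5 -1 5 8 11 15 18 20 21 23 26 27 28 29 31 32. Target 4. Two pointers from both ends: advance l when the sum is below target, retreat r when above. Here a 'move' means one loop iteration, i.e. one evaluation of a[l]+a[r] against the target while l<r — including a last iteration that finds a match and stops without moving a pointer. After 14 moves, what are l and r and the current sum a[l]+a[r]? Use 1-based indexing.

l=1 r=16: -5+32=27 >4, r--
l=1 r=15: -5+31=26 >4, r--
l=1 r=14: -5+29=24 >4, r--
l=1 r=13: -5+28=23 >4, r--
l=1 r=12: -5+27=22 >4, r--
l=1 r=11: -5+26=21 >4, r--
l=1 r=10: -5+23=18 >4, r--
l=1 r=9: -5+21=16 >4, r--
l=1 r=8: -5+20=15 >4, r--
l=1 r=7: -5+18=13 >4, r--
l=1 r=6: -5+15=10 >4, r--
l=1 r=5: -5+11=6 >4, r--
l=1 r=4: -5+8=3 <4, l++
l=2 r=4: -1+8=7 >4, r--

l=2, r=3, sum=4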